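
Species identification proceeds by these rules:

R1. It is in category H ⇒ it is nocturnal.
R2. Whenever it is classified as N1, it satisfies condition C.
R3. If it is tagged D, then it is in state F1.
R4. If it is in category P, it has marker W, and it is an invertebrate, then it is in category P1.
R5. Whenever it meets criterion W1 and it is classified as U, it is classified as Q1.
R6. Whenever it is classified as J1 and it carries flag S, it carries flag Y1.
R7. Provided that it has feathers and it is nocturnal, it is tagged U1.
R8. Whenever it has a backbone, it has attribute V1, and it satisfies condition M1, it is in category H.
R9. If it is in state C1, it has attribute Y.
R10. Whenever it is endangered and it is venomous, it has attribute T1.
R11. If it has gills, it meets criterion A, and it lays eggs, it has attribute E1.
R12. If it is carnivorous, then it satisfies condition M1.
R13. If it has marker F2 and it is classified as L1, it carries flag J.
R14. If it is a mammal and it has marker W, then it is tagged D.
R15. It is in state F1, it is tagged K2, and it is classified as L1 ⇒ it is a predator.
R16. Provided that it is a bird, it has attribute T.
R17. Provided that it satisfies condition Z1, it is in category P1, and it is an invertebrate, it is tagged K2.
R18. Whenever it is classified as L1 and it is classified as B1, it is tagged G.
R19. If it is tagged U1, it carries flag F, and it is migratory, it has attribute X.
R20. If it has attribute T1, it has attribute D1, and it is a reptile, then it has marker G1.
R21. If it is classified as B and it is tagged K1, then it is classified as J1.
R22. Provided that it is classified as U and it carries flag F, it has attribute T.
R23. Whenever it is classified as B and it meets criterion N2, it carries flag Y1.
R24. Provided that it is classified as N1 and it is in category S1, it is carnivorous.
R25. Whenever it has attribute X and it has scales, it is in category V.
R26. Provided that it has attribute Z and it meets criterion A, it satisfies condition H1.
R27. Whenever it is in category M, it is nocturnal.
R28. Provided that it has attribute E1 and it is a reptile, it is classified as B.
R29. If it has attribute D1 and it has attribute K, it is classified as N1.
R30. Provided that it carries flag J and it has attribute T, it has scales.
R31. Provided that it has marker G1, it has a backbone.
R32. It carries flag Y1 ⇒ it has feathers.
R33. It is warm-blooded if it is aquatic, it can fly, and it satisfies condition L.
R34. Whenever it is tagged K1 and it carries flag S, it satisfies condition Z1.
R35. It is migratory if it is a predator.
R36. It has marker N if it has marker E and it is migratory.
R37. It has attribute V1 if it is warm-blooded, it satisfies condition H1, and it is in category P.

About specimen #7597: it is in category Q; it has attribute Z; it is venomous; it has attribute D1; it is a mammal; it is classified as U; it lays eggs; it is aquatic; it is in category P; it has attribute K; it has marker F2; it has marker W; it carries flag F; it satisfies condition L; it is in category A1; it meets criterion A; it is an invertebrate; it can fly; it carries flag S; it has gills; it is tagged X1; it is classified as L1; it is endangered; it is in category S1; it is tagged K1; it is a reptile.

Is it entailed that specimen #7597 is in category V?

Yes

By R4 (it is in category P, it has marker W, it is an invertebrate): it is in category P1.
By R10 (it is endangered, it is venomous): it has attribute T1.
By R11 (it has gills, it meets criterion A, it lays eggs): it has attribute E1.
By R13 (it has marker F2, it is classified as L1): it carries flag J.
By R14 (it is a mammal, it has marker W): it is tagged D.
By R20 (it has attribute T1, it has attribute D1, it is a reptile): it has marker G1.
By R22 (it is classified as U, it carries flag F): it has attribute T.
By R26 (it has attribute Z, it meets criterion A): it satisfies condition H1.
By R28 (it has attribute E1, it is a reptile): it is classified as B.
By R29 (it has attribute D1, it has attribute K): it is classified as N1.
By R30 (it carries flag J, it has attribute T): it has scales.
By R31 (it has marker G1): it has a backbone.
By R33 (it is aquatic, it can fly, it satisfies condition L): it is warm-blooded.
By R34 (it is tagged K1, it carries flag S): it satisfies condition Z1.
By R37 (it is warm-blooded, it satisfies condition H1, it is in category P): it has attribute V1.
By R3 (it is tagged D): it is in state F1.
By R17 (it satisfies condition Z1, it is in category P1, it is an invertebrate): it is tagged K2.
By R21 (it is classified as B, it is tagged K1): it is classified as J1.
By R24 (it is classified as N1, it is in category S1): it is carnivorous.
By R6 (it is classified as J1, it carries flag S): it carries flag Y1.
By R12 (it is carnivorous): it satisfies condition M1.
By R15 (it is in state F1, it is tagged K2, it is classified as L1): it is a predator.
By R32 (it carries flag Y1): it has feathers.
By R35 (it is a predator): it is migratory.
By R8 (it has a backbone, it has attribute V1, it satisfies condition M1): it is in category H.
By R1 (it is in category H): it is nocturnal.
By R7 (it has feathers, it is nocturnal): it is tagged U1.
By R19 (it is tagged U1, it carries flag F, it is migratory): it has attribute X.
By R25 (it has attribute X, it has scales): it is in category V.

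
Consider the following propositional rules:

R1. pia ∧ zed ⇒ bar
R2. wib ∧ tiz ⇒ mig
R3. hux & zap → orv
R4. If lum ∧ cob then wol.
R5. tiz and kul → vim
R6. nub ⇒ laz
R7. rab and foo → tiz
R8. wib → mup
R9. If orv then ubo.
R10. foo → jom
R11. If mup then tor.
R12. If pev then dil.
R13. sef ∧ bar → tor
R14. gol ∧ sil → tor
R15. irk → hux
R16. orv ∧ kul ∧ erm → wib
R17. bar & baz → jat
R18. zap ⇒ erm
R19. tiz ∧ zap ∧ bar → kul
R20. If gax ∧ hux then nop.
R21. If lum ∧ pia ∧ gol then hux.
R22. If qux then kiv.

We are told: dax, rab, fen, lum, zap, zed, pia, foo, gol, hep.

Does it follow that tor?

Yes

bar  (by R1: pia, zed)
tiz  (by R7: rab, foo)
erm  (by R18: zap)
kul  (by R19: tiz, zap, bar)
hux  (by R21: lum, pia, gol)
orv  (by R3: hux, zap)
wib  (by R16: orv, kul, erm)
mup  (by R8: wib)
tor  (by R11: mup)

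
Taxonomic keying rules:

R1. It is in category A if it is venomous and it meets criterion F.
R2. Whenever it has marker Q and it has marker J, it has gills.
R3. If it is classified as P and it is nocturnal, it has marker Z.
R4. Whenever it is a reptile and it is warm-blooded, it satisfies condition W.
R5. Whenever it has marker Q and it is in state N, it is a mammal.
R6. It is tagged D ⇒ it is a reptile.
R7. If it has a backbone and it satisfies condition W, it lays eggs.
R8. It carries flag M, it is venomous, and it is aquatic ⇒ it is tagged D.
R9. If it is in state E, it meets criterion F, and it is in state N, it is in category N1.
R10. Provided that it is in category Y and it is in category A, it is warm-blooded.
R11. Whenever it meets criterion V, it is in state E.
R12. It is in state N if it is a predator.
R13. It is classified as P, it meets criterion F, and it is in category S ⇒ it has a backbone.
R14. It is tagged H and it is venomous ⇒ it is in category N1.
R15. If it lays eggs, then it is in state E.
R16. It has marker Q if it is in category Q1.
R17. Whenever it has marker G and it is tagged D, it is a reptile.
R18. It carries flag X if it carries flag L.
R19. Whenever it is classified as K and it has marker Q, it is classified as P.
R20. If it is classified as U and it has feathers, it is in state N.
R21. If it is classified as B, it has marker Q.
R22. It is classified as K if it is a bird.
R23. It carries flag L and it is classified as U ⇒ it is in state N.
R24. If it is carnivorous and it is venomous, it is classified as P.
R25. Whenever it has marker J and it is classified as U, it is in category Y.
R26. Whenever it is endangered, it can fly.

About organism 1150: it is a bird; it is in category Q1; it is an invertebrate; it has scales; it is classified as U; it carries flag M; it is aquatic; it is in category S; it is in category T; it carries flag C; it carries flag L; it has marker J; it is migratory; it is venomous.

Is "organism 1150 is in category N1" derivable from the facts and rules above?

No

Forward chaining from the given facts derives: is tagged D, has marker Q, carries flag X, is classified as K, is in state N, is in category Y, has gills, is a mammal, is a reptile, is classified as P.
Rules concluding "it is in category N1": R9 needs "it is in state E"; R14 needs "it is tagged H" — none of these are established.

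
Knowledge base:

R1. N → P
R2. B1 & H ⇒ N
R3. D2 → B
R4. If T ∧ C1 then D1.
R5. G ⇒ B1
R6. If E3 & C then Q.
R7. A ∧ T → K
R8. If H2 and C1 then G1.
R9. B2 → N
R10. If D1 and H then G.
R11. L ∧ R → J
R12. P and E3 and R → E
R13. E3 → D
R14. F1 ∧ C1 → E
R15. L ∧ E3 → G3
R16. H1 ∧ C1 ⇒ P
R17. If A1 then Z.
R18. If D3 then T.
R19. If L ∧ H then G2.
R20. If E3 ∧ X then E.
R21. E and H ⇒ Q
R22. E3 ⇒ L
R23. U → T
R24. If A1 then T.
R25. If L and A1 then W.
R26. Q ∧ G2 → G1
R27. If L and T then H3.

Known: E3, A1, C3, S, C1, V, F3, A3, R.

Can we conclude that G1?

No

Forward chaining from the given facts derives: D, Z, L, T, W, H3, D1, J, G3.
Rules concluding G1: R8 needs H2; R26 needs Q — none of these are established.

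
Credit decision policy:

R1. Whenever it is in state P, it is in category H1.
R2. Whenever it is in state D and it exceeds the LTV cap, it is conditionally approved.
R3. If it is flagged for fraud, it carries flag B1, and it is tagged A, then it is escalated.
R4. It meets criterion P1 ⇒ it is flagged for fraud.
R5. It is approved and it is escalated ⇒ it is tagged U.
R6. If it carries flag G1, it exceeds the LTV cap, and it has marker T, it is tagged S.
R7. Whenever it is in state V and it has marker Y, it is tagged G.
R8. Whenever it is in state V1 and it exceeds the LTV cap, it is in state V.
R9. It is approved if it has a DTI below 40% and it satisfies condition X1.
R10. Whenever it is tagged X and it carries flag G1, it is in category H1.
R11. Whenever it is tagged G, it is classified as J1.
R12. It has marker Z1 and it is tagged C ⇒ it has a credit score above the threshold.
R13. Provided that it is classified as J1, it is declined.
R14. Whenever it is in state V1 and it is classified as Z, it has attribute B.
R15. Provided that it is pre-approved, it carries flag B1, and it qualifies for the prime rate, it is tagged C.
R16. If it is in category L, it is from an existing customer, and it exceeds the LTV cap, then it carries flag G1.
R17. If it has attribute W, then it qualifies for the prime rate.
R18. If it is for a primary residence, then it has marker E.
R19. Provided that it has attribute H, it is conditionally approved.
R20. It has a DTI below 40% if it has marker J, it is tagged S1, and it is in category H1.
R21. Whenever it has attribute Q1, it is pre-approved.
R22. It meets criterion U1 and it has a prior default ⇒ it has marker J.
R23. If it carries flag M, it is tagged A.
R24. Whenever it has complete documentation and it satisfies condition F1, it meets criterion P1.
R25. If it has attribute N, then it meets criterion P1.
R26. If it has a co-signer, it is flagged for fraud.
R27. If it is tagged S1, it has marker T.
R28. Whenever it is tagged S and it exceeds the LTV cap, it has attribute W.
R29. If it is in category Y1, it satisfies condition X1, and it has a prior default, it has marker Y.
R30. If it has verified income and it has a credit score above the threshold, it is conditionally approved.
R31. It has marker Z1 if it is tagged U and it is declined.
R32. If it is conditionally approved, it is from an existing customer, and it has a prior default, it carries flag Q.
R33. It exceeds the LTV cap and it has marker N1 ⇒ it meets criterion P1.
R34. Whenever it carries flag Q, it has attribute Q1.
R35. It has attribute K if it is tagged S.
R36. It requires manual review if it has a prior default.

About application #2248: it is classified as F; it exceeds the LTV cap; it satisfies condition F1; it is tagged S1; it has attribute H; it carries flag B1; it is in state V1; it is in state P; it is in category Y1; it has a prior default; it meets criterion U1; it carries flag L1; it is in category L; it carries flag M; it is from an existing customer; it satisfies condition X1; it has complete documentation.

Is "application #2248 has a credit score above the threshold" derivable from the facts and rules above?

Yes

By R1 (it is in state P): it is in category H1.
By R8 (it is in state V1, it exceeds the LTV cap): it is in state V.
By R16 (it is in category L, it is from an existing customer, it exceeds the LTV cap): it carries flag G1.
By R19 (it has attribute H): it is conditionally approved.
By R22 (it meets criterion U1, it has a prior default): it has marker J.
By R23 (it carries flag M): it is tagged A.
By R24 (it has complete documentation, it satisfies condition F1): it meets criterion P1.
By R27 (it is tagged S1): it has marker T.
By R29 (it is in category Y1, it satisfies condition X1, it has a prior default): it has marker Y.
By R32 (it is conditionally approved, it is from an existing customer, it has a prior default): it carries flag Q.
By R34 (it carries flag Q): it has attribute Q1.
By R4 (it meets criterion P1): it is flagged for fraud.
By R6 (it carries flag G1, it exceeds the LTV cap, it has marker T): it is tagged S.
By R7 (it is in state V, it has marker Y): it is tagged G.
By R11 (it is tagged G): it is classified as J1.
By R13 (it is classified as J1): it is declined.
By R20 (it has marker J, it is tagged S1, it is in category H1): it has a DTI below 40%.
By R21 (it has attribute Q1): it is pre-approved.
By R28 (it is tagged S, it exceeds the LTV cap): it has attribute W.
By R3 (it is flagged for fraud, it carries flag B1, it is tagged A): it is escalated.
By R9 (it has a DTI below 40%, it satisfies condition X1): it is approved.
By R17 (it has attribute W): it qualifies for the prime rate.
By R5 (it is approved, it is escalated): it is tagged U.
By R15 (it is pre-approved, it carries flag B1, it qualifies for the prime rate): it is tagged C.
By R31 (it is tagged U, it is declined): it has marker Z1.
By R12 (it has marker Z1, it is tagged C): it has a credit score above the threshold.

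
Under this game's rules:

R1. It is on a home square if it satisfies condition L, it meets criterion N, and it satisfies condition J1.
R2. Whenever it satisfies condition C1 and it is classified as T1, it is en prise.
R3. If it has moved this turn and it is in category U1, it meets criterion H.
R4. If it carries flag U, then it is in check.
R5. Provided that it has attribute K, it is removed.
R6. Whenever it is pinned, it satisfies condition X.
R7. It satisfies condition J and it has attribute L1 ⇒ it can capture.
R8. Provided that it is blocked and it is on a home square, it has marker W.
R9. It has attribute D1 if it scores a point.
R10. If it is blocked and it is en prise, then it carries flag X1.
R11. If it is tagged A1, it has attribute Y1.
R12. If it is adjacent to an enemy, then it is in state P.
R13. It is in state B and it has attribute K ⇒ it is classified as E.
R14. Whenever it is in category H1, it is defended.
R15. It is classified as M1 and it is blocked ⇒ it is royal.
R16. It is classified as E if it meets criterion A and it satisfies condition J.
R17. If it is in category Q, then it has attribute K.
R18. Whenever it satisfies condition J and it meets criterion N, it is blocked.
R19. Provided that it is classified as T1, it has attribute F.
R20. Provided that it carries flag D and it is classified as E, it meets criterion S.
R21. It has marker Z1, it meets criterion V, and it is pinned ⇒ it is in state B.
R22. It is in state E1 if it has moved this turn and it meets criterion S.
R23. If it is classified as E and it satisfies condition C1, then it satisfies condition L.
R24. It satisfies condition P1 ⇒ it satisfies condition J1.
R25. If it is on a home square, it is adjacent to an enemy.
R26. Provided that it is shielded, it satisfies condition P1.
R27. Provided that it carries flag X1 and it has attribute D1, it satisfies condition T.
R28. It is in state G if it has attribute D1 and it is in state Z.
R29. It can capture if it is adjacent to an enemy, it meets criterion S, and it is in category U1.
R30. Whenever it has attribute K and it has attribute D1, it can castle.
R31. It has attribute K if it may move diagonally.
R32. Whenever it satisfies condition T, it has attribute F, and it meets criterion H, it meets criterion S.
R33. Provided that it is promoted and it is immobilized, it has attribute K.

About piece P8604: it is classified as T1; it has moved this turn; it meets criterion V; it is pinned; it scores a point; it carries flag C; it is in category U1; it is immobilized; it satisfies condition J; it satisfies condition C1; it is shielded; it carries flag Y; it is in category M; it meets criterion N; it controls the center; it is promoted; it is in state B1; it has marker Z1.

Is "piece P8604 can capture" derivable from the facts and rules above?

Yes

By R2 (it satisfies condition C1, it is classified as T1): it is en prise.
By R3 (it has moved this turn, it is in category U1): it meets criterion H.
By R9 (it scores a point): it has attribute D1.
By R18 (it satisfies condition J, it meets criterion N): it is blocked.
By R19 (it is classified as T1): it has attribute F.
By R21 (it has marker Z1, it meets criterion V, it is pinned): it is in state B.
By R26 (it is shielded): it satisfies condition P1.
By R33 (it is promoted, it is immobilized): it has attribute K.
By R10 (it is blocked, it is en prise): it carries flag X1.
By R13 (it is in state B, it has attribute K): it is classified as E.
By R23 (it is classified as E, it satisfies condition C1): it satisfies condition L.
By R24 (it satisfies condition P1): it satisfies condition J1.
By R27 (it carries flag X1, it has attribute D1): it satisfies condition T.
By R32 (it satisfies condition T, it has attribute F, it meets criterion H): it meets criterion S.
By R1 (it satisfies condition L, it meets criterion N, it satisfies condition J1): it is on a home square.
By R25 (it is on a home square): it is adjacent to an enemy.
By R29 (it is adjacent to an enemy, it meets criterion S, it is in category U1): it can capture.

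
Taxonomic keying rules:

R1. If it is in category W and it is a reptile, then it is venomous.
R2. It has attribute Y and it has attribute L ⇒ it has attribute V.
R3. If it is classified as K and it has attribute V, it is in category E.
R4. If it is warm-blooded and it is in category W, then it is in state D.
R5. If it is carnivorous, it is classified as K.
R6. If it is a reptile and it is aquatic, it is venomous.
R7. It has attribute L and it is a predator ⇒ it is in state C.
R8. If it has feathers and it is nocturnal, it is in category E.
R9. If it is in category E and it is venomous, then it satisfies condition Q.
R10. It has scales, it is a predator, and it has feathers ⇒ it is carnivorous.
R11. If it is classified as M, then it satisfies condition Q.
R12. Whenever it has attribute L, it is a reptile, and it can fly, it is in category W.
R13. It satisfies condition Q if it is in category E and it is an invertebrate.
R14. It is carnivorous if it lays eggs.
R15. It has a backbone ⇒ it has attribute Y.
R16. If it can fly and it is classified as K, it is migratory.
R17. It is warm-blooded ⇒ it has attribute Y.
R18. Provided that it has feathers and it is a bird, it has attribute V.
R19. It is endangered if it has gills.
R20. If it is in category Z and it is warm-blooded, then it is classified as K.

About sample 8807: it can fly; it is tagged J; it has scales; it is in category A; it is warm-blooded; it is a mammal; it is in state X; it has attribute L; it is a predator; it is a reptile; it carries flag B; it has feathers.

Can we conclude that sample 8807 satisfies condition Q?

Yes

By R10 (it has scales, it is a predator, it has feathers): it is carnivorous.
By R12 (it has attribute L, it is a reptile, it can fly): it is in category W.
By R17 (it is warm-blooded): it has attribute Y.
By R1 (it is in category W, it is a reptile): it is venomous.
By R2 (it has attribute Y, it has attribute L): it has attribute V.
By R5 (it is carnivorous): it is classified as K.
By R3 (it is classified as K, it has attribute V): it is in category E.
By R9 (it is in category E, it is venomous): it satisfies condition Q.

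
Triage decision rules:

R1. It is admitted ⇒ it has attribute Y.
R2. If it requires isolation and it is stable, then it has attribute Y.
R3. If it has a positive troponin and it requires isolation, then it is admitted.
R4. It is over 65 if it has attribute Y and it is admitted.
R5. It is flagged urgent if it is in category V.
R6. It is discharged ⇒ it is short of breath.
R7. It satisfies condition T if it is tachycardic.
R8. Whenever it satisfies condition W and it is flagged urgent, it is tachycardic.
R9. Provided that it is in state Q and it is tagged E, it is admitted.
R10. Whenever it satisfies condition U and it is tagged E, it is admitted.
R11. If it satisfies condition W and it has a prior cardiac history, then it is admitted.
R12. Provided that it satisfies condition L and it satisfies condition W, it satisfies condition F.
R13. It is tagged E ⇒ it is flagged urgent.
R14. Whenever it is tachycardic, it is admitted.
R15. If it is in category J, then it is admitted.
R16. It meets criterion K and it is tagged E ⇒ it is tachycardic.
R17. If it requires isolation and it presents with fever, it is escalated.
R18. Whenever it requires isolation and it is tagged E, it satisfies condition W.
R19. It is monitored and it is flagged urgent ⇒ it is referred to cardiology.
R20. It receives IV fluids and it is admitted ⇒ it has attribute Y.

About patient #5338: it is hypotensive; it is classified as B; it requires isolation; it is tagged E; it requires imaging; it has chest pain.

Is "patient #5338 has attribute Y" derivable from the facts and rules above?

Yes

By R13 (it is tagged E): it is flagged urgent.
By R18 (it requires isolation, it is tagged E): it satisfies condition W.
By R8 (it satisfies condition W, it is flagged urgent): it is tachycardic.
By R14 (it is tachycardic): it is admitted.
By R1 (it is admitted): it has attribute Y.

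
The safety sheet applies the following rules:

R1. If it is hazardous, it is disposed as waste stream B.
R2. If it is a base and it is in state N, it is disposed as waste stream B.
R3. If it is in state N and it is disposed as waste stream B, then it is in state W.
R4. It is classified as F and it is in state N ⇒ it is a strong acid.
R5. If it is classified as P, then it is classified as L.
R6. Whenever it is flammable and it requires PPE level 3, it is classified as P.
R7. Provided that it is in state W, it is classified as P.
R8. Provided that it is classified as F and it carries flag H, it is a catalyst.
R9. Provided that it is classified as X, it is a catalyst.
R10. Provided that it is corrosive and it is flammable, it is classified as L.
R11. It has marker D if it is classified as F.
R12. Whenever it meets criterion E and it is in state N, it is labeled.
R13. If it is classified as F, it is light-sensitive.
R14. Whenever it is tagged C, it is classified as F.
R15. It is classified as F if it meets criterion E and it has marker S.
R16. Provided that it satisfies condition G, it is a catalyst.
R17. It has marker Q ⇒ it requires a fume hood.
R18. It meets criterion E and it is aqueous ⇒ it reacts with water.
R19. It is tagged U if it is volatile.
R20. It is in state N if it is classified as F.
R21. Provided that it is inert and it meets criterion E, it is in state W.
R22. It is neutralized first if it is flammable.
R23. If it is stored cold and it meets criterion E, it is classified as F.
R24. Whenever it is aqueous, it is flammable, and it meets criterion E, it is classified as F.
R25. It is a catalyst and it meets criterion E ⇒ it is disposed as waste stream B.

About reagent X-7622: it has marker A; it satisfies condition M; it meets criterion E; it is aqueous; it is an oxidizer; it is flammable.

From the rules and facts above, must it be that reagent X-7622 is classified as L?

No

Forward chaining from the given facts derives: reacts with water, is neutralized first, is classified as F, has marker D, is light-sensitive, is in state N, is a strong acid, is labeled.
Rules concluding "it is classified as L": R5 needs "it is classified as P"; R10 needs "it is corrosive" — none of these are established.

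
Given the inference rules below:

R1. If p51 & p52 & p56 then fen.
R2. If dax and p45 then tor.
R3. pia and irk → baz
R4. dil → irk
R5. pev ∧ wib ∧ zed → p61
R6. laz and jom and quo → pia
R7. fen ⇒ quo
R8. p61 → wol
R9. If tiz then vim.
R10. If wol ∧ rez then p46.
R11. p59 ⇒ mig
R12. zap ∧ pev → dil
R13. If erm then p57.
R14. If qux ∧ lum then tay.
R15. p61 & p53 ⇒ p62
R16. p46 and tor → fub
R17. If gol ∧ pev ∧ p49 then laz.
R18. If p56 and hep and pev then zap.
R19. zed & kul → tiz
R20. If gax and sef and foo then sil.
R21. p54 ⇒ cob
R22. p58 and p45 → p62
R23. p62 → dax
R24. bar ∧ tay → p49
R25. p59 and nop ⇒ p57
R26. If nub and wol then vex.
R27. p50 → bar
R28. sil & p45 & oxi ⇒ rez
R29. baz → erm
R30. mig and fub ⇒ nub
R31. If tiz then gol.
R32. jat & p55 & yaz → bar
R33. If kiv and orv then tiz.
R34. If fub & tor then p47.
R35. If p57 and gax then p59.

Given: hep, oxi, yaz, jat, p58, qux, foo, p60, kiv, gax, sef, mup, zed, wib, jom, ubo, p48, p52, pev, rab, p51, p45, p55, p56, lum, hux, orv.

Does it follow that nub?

Yes

fen  (by R1: p51, p52, p56)
p61  (by R5: pev, wib, zed)
quo  (by R7: fen)
wol  (by R8: p61)
tay  (by R14: qux, lum)
zap  (by R18: p56, hep, pev)
sil  (by R20: gax, sef, foo)
p62  (by R22: p58, p45)
dax  (by R23: p62)
rez  (by R28: sil, p45, oxi)
bar  (by R32: jat, p55, yaz)
tiz  (by R33: kiv, orv)
tor  (by R2: dax, p45)
p46  (by R10: wol, rez)
dil  (by R12: zap, pev)
fub  (by R16: p46, tor)
p49  (by R24: bar, tay)
gol  (by R31: tiz)
irk  (by R4: dil)
laz  (by R17: gol, pev, p49)
pia  (by R6: laz, jom, quo)
baz  (by R3: pia, irk)
erm  (by R29: baz)
p57  (by R13: erm)
p59  (by R35: p57, gax)
mig  (by R11: p59)
nub  (by R30: mig, fub)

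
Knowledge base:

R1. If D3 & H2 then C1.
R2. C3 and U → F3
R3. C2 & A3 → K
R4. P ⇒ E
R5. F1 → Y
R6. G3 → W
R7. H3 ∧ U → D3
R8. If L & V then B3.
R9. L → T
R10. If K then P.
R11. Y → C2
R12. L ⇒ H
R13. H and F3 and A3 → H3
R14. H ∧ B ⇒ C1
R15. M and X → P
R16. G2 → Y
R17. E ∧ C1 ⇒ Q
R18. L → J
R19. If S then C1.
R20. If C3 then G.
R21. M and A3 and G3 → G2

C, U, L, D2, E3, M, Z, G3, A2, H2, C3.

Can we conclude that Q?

Forward chaining from the given facts derives: F3, W, T, H, J, G.
The only rule concluding Q is R17, which needs E; that is never established.

No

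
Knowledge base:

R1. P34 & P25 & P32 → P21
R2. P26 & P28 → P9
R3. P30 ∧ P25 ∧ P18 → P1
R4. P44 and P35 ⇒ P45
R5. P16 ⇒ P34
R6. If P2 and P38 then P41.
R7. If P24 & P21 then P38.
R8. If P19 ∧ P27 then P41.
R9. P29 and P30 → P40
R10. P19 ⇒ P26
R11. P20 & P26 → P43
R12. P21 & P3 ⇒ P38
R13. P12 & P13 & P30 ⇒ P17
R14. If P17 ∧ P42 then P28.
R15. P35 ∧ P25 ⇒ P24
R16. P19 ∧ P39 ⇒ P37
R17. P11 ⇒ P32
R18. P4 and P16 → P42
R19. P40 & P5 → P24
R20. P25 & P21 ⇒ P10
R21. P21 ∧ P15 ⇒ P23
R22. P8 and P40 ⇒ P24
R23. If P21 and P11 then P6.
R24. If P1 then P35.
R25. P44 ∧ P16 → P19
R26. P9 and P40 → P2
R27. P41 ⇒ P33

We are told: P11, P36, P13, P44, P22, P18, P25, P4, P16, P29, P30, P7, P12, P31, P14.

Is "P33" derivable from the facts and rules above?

P1  (by R3: P30, P25, P18)
P34  (by R5: P16)
P40  (by R9: P29, P30)
P17  (by R13: P12, P13, P30)
P32  (by R17: P11)
P42  (by R18: P4, P16)
P35  (by R24: P1)
P19  (by R25: P44, P16)
P21  (by R1: P34, P25, P32)
P26  (by R10: P19)
P28  (by R14: P17, P42)
P24  (by R15: P35, P25)
P9  (by R2: P26, P28)
P38  (by R7: P24, P21)
P2  (by R26: P9, P40)
P41  (by R6: P2, P38)
P33  (by R27: P41)

Yes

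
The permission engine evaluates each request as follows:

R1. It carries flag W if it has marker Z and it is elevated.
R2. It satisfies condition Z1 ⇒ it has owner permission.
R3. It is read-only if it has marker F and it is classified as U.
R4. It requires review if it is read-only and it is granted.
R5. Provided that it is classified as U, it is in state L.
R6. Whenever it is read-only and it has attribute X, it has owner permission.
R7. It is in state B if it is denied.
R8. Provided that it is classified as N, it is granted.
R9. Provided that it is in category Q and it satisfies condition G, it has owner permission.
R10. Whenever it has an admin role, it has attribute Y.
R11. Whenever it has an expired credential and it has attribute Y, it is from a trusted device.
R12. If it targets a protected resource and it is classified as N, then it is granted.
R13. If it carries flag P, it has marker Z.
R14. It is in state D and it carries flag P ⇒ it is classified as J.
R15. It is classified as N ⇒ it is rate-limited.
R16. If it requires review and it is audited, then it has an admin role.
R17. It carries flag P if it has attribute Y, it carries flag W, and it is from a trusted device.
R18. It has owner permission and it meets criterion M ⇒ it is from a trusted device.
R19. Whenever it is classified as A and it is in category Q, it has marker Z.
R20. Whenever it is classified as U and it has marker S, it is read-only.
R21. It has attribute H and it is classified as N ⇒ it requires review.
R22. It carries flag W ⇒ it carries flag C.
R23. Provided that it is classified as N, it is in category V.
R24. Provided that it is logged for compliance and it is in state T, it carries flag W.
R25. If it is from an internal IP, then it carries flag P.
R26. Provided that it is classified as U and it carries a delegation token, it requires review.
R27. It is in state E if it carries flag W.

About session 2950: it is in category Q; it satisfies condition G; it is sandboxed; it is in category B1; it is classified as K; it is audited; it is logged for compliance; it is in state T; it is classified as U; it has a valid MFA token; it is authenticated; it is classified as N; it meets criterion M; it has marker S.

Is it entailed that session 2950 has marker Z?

By R8 (it is classified as N): it is granted.
By R9 (it is in category Q, it satisfies condition G): it has owner permission.
By R18 (it has owner permission, it meets criterion M): it is from a trusted device.
By R20 (it is classified as U, it has marker S): it is read-only.
By R24 (it is logged for compliance, it is in state T): it carries flag W.
By R4 (it is read-only, it is granted): it requires review.
By R16 (it requires review, it is audited): it has an admin role.
By R10 (it has an admin role): it has attribute Y.
By R17 (it has attribute Y, it carries flag W, it is from a trusted device): it carries flag P.
By R13 (it carries flag P): it has marker Z.

Yes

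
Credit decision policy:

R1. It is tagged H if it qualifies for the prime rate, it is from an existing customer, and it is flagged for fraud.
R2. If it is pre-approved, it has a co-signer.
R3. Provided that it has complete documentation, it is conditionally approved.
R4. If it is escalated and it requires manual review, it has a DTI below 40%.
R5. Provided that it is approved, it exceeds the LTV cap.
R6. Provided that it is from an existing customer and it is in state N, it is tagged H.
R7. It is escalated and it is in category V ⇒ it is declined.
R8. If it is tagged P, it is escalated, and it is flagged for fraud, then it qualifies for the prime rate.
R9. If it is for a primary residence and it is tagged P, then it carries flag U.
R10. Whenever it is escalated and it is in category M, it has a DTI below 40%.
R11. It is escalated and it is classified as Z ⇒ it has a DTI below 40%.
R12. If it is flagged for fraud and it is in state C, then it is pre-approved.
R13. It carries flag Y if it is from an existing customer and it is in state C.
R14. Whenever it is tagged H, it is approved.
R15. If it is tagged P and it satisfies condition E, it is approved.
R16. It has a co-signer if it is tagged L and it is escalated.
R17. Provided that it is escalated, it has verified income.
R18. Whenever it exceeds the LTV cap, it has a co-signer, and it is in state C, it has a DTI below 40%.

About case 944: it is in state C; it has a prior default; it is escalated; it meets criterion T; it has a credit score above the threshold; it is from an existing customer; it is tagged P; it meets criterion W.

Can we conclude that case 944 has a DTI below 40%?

No

Forward chaining from the given facts derives: carries flag Y, has verified income.
Rules concluding "it has a DTI below 40%": R4 needs "it requires manual review"; R10 needs "it is in category M"; R11 needs "it is classified as Z"; R18 needs "it exceeds the LTV cap" — none of these are established.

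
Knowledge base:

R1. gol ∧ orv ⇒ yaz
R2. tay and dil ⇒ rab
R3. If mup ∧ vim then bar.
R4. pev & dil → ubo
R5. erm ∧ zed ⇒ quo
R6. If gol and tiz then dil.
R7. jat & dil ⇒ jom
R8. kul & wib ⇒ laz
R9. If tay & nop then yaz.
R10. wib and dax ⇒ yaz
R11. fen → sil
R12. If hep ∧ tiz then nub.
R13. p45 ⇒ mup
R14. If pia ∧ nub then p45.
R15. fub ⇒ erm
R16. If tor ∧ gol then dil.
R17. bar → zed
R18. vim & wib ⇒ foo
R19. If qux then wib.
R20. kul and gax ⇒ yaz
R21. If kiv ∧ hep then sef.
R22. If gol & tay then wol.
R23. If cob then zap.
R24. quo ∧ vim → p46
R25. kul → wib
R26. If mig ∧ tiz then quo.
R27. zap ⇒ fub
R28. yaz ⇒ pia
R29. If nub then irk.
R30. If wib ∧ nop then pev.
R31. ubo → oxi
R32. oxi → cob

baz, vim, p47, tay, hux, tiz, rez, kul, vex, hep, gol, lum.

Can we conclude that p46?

No

Forward chaining from the given facts derives: dil, nub, wol, wib, irk, rab, laz, foo.
The only rule concluding p46 is R24, which needs quo; that is never established.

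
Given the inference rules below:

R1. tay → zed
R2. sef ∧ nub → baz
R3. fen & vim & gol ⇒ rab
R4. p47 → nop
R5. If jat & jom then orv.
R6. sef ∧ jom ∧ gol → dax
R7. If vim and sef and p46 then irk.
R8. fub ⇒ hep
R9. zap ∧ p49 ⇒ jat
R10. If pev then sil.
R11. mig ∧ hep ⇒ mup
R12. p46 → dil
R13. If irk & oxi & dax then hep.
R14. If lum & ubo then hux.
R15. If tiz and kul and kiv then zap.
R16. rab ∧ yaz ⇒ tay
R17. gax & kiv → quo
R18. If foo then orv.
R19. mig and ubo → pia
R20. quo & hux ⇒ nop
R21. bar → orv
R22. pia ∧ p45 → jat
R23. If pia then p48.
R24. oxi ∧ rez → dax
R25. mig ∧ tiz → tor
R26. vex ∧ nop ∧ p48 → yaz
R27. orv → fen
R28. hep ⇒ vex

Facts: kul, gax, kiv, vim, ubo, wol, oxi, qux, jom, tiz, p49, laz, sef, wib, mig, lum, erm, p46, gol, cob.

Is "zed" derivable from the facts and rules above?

Yes

dax  (by R6: sef, jom, gol)
irk  (by R7: vim, sef, p46)
hep  (by R13: irk, oxi, dax)
hux  (by R14: lum, ubo)
zap  (by R15: tiz, kul, kiv)
quo  (by R17: gax, kiv)
pia  (by R19: mig, ubo)
nop  (by R20: quo, hux)
p48  (by R23: pia)
vex  (by R28: hep)
jat  (by R9: zap, p49)
yaz  (by R26: vex, nop, p48)
orv  (by R5: jat, jom)
fen  (by R27: orv)
rab  (by R3: fen, vim, gol)
tay  (by R16: rab, yaz)
zed  (by R1: tay)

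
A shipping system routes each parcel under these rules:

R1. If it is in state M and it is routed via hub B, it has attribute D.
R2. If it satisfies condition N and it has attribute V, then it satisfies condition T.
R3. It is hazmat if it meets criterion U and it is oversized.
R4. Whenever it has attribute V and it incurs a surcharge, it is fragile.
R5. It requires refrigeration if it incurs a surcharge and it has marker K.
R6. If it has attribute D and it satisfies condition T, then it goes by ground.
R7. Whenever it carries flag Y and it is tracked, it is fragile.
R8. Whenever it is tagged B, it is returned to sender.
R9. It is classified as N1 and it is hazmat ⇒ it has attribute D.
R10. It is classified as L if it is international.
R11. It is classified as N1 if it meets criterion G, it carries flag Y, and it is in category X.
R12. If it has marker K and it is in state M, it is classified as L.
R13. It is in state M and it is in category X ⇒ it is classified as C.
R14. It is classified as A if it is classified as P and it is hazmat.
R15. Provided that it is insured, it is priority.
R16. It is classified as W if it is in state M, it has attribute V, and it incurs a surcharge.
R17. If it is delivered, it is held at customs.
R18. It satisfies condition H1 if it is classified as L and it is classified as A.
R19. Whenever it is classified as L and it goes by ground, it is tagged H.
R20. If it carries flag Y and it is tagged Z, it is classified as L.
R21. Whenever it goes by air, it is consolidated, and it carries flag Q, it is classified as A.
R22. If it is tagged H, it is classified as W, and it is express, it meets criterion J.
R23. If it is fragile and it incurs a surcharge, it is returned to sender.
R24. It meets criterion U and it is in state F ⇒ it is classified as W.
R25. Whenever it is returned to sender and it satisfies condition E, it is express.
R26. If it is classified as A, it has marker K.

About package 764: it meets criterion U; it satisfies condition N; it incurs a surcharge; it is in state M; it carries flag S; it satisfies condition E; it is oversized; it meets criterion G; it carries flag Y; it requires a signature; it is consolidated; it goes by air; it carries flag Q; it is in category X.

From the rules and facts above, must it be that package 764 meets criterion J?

Forward chaining from the given facts derives: is hazmat, is classified as N1, is classified as C, is classified as A, has marker K, requires refrigeration, has attribute D, is classified as L, satisfies condition H1.
The only rule concluding "it meets criterion J" is R22, which needs "it is tagged H"; that is never established.

No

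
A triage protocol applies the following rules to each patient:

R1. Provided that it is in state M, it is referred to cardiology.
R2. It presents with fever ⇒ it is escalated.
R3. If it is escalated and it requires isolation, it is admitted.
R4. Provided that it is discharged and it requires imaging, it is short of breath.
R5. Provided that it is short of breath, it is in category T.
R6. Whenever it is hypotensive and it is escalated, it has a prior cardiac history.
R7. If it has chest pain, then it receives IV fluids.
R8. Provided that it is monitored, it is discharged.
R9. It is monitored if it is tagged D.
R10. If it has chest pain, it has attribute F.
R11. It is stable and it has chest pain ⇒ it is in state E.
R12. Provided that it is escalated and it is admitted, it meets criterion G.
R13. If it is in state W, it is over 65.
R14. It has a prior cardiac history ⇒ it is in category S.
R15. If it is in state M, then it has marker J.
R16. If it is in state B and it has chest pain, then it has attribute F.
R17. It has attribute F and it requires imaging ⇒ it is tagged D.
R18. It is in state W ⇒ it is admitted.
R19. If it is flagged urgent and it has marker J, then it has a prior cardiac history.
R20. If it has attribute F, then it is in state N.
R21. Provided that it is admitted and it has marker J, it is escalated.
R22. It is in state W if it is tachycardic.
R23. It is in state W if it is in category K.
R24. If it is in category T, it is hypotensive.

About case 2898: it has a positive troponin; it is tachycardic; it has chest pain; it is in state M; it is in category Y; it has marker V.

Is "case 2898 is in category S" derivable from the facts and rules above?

Forward chaining from the given facts derives: is referred to cardiology, receives IV fluids, has attribute F, has marker J, is in state N, is in state W, is over 65, is admitted, is escalated, meets criterion G.
The only rule concluding "it is in category S" is R14, which needs "it has a prior cardiac history"; that is never established.

No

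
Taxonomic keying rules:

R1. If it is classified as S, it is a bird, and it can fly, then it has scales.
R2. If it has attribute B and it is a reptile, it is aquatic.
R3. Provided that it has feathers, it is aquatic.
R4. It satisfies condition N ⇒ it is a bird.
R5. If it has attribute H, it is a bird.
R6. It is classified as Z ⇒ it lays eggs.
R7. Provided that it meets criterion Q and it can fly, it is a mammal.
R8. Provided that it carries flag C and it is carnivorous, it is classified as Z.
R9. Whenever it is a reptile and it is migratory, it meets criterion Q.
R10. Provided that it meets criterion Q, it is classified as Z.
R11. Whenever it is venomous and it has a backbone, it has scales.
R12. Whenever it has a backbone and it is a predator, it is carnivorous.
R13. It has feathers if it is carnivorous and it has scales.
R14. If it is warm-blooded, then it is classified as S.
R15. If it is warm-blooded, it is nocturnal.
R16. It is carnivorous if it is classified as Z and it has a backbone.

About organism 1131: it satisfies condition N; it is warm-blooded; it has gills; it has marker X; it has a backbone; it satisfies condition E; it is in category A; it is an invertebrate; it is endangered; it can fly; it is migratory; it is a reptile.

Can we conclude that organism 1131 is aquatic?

By R4 (it satisfies condition N): it is a bird.
By R9 (it is a reptile, it is migratory): it meets criterion Q.
By R10 (it meets criterion Q): it is classified as Z.
By R14 (it is warm-blooded): it is classified as S.
By R16 (it is classified as Z, it has a backbone): it is carnivorous.
By R1 (it is classified as S, it is a bird, it can fly): it has scales.
By R13 (it is carnivorous, it has scales): it has feathers.
By R3 (it has feathers): it is aquatic.

Yes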